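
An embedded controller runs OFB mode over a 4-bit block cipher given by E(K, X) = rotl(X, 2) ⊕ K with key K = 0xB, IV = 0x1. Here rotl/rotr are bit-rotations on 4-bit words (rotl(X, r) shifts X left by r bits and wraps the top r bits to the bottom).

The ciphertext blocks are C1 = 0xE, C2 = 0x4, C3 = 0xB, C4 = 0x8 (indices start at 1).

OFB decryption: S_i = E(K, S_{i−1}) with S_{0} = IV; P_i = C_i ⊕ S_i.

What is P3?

P1: S = E(K, 0x1) = 0xF; 0xE ⊕ 0xF = 0x1.
P2: S = E(K, 0xF) = 0x4; 0x4 ⊕ 0x4 = 0x0.
P3: S = E(K, 0x4) = 0xA; 0xB ⊕ 0xA = 0x1.

P3 = 0x1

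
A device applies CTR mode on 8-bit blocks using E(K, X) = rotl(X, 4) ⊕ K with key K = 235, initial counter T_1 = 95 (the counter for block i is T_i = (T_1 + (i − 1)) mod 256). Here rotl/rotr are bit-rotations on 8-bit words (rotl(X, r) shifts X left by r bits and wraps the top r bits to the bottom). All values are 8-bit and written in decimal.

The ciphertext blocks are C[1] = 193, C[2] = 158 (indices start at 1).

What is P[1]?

P[1] = 223

CTR decryption: S_i = E(K, T_i) where T_i is the counter for block i; P_i = C_i ⊕ S_i.
P[1]: T = 95, S = E(K, T) = 30; 193 ⊕ 30 = 223.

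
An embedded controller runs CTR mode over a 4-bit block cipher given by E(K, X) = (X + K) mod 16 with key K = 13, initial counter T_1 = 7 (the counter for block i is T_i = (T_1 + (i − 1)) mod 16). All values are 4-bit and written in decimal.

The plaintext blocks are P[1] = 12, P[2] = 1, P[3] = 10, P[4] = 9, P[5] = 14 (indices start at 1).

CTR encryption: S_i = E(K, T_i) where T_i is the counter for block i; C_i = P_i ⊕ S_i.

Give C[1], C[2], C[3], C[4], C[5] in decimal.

C[1] = 8, C[2] = 4, C[3] = 12, C[4] = 14, C[5] = 6

C[1]: T = 7, S = E(K, T) = 4; 12 ⊕ 4 = 8.
C[2]: T = 8, S = E(K, T) = 5; 1 ⊕ 5 = 4.
C[3]: T = 9, S = E(K, T) = 6; 10 ⊕ 6 = 12.
C[4]: T = 10, S = E(K, T) = 7; 9 ⊕ 7 = 14.
C[5]: T = 11, S = E(K, T) = 8; 14 ⊕ 8 = 6.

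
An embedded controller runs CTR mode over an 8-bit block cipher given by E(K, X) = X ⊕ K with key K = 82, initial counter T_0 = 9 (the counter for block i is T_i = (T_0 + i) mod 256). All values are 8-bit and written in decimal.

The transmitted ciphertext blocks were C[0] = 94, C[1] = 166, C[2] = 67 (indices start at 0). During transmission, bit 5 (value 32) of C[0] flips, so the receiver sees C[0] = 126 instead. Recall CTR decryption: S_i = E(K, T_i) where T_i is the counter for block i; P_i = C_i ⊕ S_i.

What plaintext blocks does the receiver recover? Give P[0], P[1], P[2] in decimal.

Only C[0] changed, to 126. In CTR, a change in C_i flips the same bit in P_i only; the keystream is unaffected. Decrypting the received ciphertext:
P[0]: T = 9, S = E(K, T) = 91; 126 ⊕ 91 = 37.
P[1]: T = 10, S = E(K, T) = 88; 166 ⊕ 88 = 254.
P[2]: T = 11, S = E(K, T) = 89; 67 ⊕ 89 = 26.
Blocks that differ from the original plaintext: P[0].

P[0] = 37, P[1] = 254, P[2] = 26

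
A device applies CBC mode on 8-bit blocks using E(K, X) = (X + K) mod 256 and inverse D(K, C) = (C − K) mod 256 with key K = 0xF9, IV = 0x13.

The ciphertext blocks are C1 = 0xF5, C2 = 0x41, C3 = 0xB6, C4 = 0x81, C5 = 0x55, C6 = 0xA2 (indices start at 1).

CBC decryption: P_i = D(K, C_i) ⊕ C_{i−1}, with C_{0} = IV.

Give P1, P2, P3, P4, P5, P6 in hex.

P1 = 0xEF, P2 = 0xBD, P3 = 0xFC, P4 = 0x3E, P5 = 0xDD, P6 = 0xFC

P1: D(K, 0xF5) = 0xFC; 0xFC ⊕ 0x13 = 0xEF.
P2: D(K, 0x41) = 0x48; 0x48 ⊕ 0xF5 = 0xBD.
P3: D(K, 0xB6) = 0xBD; 0xBD ⊕ 0x41 = 0xFC.
P4: D(K, 0x81) = 0x88; 0x88 ⊕ 0xB6 = 0x3E.
P5: D(K, 0x55) = 0x5C; 0x5C ⊕ 0x81 = 0xDD.
P6: D(K, 0xA2) = 0xA9; 0xA9 ⊕ 0x55 = 0xFC.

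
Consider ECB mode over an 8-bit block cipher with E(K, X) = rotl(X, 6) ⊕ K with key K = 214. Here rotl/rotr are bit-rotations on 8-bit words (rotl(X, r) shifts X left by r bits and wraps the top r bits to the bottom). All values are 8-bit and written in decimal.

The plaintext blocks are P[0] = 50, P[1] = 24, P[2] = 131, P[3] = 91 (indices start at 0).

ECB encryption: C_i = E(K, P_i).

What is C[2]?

C[2]: E(K, 131) = 54.

C[2] = 54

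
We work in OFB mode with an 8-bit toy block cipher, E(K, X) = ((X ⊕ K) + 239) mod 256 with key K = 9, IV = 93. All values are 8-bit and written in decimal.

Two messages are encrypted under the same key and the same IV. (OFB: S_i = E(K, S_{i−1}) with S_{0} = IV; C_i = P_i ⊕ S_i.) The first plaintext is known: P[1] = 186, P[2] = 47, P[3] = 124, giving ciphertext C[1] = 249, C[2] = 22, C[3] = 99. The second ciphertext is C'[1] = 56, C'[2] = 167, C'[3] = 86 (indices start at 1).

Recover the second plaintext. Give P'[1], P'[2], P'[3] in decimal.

P'[1] = 123, P'[2] = 158, P'[3] = 73

In OFB with a reused IV, both messages share the same keystream S_i, so C_i ⊕ C'_i = P_i ⊕ P'_i and thus P'_i = P_i ⊕ C_i ⊕ C'_i.
P'[1]: 186 ⊕ 249 ⊕ 56 = 123.
P'[2]: 47 ⊕ 22 ⊕ 167 = 158.
P'[3]: 124 ⊕ 99 ⊕ 86 = 73.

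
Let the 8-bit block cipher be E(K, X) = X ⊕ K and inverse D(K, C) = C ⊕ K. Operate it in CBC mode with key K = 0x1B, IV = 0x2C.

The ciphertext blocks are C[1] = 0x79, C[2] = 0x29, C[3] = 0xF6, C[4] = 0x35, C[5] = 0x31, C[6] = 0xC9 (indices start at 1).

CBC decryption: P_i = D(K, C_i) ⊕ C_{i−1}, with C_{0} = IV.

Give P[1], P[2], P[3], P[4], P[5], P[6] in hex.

P[1] = 0x4E, P[2] = 0x4B, P[3] = 0xC4, P[4] = 0xD8, P[5] = 0x1F, P[6] = 0xE3

P[1]: D(K, 0x79) = 0x62; 0x62 ⊕ 0x2C = 0x4E.
P[2]: D(K, 0x29) = 0x32; 0x32 ⊕ 0x79 = 0x4B.
P[3]: D(K, 0xF6) = 0xED; 0xED ⊕ 0x29 = 0xC4.
P[4]: D(K, 0x35) = 0x2E; 0x2E ⊕ 0xF6 = 0xD8.
P[5]: D(K, 0x31) = 0x2A; 0x2A ⊕ 0x35 = 0x1F.
P[6]: D(K, 0xC9) = 0xD2; 0xD2 ⊕ 0x31 = 0xE3.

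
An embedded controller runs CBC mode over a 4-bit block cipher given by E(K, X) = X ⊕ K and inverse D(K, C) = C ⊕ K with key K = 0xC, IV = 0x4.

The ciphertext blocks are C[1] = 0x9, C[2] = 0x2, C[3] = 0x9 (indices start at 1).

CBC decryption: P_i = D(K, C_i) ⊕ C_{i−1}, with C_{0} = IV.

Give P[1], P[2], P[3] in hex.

P[1] = 0x1, P[2] = 0x7, P[3] = 0x7

P[1]: D(K, 0x9) = 0x5; 0x5 ⊕ 0x4 = 0x1.
P[2]: D(K, 0x2) = 0xE; 0xE ⊕ 0x9 = 0x7.
P[3]: D(K, 0x9) = 0x5; 0x5 ⊕ 0x2 = 0x7.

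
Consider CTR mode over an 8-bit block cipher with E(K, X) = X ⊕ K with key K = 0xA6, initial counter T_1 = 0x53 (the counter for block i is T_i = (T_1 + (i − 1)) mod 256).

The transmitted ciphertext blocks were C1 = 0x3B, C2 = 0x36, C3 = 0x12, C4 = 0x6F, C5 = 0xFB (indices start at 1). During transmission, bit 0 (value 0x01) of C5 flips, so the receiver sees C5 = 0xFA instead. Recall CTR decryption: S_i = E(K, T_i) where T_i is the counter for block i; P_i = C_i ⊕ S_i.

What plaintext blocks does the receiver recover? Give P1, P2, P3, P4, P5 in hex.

P1 = 0xCE, P2 = 0xC4, P3 = 0xE1, P4 = 0x9F, P5 = 0x0B

Only C5 changed, to 0xFA. In CTR, a change in C_i flips the same bit in P_i only; the keystream is unaffected. Decrypting the received ciphertext:
P1: T = 0x53, S = E(K, T) = 0xF5; 0x3B ⊕ 0xF5 = 0xCE.
P2: T = 0x54, S = E(K, T) = 0xF2; 0x36 ⊕ 0xF2 = 0xC4.
P3: T = 0x55, S = E(K, T) = 0xF3; 0x12 ⊕ 0xF3 = 0xE1.
P4: T = 0x56, S = E(K, T) = 0xF0; 0x6F ⊕ 0xF0 = 0x9F.
P5: T = 0x57, S = E(K, T) = 0xF1; 0xFA ⊕ 0xF1 = 0x0B.
Blocks that differ from the original plaintext: P5.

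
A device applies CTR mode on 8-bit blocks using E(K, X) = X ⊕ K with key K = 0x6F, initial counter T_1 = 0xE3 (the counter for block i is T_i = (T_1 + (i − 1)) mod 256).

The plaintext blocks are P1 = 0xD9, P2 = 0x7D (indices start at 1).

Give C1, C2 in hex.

CTR encryption: S_i = E(K, T_i) where T_i is the counter for block i; C_i = P_i ⊕ S_i.
C1: T = 0xE3, S = E(K, T) = 0x8C; 0xD9 ⊕ 0x8C = 0x55.
C2: T = 0xE4, S = E(K, T) = 0x8B; 0x7D ⊕ 0x8B = 0xF6.

C1 = 0x55, C2 = 0xF6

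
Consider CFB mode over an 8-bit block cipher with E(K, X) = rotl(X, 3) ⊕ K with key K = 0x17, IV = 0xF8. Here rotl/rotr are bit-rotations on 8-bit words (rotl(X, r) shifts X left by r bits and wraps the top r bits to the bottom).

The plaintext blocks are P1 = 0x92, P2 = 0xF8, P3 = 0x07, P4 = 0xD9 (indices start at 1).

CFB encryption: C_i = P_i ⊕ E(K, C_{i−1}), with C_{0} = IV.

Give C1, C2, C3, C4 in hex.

C1: E(K, 0xF8) = 0xD0; 0x92 ⊕ 0xD0 = 0x42.
C2: E(K, 0x42) = 0x05; 0xF8 ⊕ 0x05 = 0xFD.
C3: E(K, 0xFD) = 0xF8; 0x07 ⊕ 0xF8 = 0xFF.
C4: E(K, 0xFF) = 0xE8; 0xD9 ⊕ 0xE8 = 0x31.

C1 = 0x42, C2 = 0xFD, C3 = 0xFF, C4 = 0x31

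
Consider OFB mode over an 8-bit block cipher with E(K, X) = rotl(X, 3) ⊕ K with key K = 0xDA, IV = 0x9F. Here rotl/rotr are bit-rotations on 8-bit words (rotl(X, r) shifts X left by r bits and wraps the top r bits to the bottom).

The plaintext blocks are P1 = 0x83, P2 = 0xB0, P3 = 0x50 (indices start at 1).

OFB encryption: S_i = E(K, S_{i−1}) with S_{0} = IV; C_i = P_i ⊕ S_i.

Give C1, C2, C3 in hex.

C1 = 0xA5, C2 = 0x5B, C3 = 0xD5

C1: S = E(K, 0x9F) = 0x26; 0x83 ⊕ 0x26 = 0xA5.
C2: S = E(K, 0x26) = 0xEB; 0xB0 ⊕ 0xEB = 0x5B.
C3: S = E(K, 0xEB) = 0x85; 0x50 ⊕ 0x85 = 0xD5.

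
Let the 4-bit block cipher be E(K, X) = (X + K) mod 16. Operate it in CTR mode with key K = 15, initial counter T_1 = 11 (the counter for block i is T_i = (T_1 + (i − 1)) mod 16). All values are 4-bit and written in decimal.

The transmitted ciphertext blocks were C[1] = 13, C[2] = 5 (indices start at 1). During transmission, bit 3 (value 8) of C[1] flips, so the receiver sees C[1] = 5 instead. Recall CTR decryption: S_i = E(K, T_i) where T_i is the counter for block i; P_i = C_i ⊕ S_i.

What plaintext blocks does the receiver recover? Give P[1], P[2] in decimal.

P[1] = 15, P[2] = 14

Only C[1] changed, to 5. In CTR, a change in C_i flips the same bit in P_i only; the keystream is unaffected. Decrypting the received ciphertext:
P[1]: T = 11, S = E(K, T) = 10; 5 ⊕ 10 = 15.
P[2]: T = 12, S = E(K, T) = 11; 5 ⊕ 11 = 14.
Blocks that differ from the original plaintext: P[1].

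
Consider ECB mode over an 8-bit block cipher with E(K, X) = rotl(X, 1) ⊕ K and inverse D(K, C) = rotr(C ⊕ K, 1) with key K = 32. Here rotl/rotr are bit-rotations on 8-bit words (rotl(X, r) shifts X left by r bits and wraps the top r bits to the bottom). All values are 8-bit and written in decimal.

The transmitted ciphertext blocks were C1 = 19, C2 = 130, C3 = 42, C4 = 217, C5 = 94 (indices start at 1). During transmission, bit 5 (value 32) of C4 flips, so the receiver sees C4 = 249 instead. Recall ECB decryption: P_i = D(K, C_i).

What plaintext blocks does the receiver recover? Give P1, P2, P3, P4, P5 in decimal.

P1 = 153, P2 = 81, P3 = 5, P4 = 236, P5 = 63

Only C4 changed, to 249. In ECB, a change in C_i affects only P_i. Decrypting the received ciphertext:
P1: D(K, 19) = 153.
P2: D(K, 130) = 81.
P3: D(K, 42) = 5.
P4: D(K, 249) = 236.
P5: D(K, 94) = 63.
Blocks that differ from the original plaintext: P4.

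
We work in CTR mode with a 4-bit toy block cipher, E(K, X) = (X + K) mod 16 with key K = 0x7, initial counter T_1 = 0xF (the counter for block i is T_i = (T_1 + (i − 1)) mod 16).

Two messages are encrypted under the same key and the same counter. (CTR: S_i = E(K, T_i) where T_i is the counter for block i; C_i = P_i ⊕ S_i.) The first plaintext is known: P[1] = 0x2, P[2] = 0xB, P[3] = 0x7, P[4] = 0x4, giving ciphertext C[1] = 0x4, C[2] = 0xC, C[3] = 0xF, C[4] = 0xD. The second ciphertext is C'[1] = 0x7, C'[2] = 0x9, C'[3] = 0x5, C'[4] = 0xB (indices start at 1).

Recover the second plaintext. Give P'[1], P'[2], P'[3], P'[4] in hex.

In CTR with a reused counter, both messages share the same keystream S_i, so C_i ⊕ C'_i = P_i ⊕ P'_i and thus P'_i = P_i ⊕ C_i ⊕ C'_i.
P'[1]: 0x2 ⊕ 0x4 ⊕ 0x7 = 0x1.
P'[2]: 0xB ⊕ 0xC ⊕ 0x9 = 0xE.
P'[3]: 0x7 ⊕ 0xF ⊕ 0x5 = 0xD.
P'[4]: 0x4 ⊕ 0xD ⊕ 0xB = 0x2.

P'[1] = 0x1, P'[2] = 0xE, P'[3] = 0xD, P'[4] = 0x2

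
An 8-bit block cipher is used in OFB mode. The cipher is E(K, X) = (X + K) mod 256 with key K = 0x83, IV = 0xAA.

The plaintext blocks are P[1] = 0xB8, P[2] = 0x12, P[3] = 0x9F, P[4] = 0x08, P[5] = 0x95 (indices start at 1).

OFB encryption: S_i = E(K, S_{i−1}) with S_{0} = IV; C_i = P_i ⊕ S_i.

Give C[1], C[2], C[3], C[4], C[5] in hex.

C[1]: S = E(K, 0xAA) = 0x2D; 0xB8 ⊕ 0x2D = 0x95.
C[2]: S = E(K, 0x2D) = 0xB0; 0x12 ⊕ 0xB0 = 0xA2.
C[3]: S = E(K, 0xB0) = 0x33; 0x9F ⊕ 0x33 = 0xAC.
C[4]: S = E(K, 0x33) = 0xB6; 0x08 ⊕ 0xB6 = 0xBE.
C[5]: S = E(K, 0xB6) = 0x39; 0x95 ⊕ 0x39 = 0xAC.

C[1] = 0x95, C[2] = 0xA2, C[3] = 0xAC, C[4] = 0xBE, C[5] = 0xAC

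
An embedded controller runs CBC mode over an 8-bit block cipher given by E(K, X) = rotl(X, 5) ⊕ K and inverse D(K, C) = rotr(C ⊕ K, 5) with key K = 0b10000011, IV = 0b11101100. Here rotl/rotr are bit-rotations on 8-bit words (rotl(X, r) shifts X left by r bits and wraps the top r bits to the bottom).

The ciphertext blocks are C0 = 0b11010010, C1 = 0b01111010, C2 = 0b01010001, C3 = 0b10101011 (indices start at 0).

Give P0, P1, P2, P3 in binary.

P0 = 0b01100110, P1 = 0b00011101, P2 = 0b11101100, P3 = 0b00010000

CBC decryption: P_i = D(K, C_i) ⊕ C_{i−1}, with C_{−1} = IV.
P0: D(K, 0b11010010) = 0b10001010; 0b10001010 ⊕ 0b11101100 = 0b01100110.
P1: D(K, 0b01111010) = 0b11001111; 0b11001111 ⊕ 0b11010010 = 0b00011101.
P2: D(K, 0b01010001) = 0b10010110; 0b10010110 ⊕ 0b01111010 = 0b11101100.
P3: D(K, 0b10101011) = 0b01000001; 0b01000001 ⊕ 0b01010001 = 0b00010000.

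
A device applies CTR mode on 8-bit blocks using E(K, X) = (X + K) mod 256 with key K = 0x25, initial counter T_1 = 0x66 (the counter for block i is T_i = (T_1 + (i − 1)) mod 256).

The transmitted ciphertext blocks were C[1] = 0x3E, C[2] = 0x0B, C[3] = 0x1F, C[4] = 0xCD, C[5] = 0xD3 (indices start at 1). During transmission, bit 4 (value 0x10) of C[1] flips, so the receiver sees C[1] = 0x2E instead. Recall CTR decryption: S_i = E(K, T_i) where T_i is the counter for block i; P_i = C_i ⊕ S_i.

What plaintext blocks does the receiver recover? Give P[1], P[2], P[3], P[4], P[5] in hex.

P[1] = 0xA5, P[2] = 0x87, P[3] = 0x92, P[4] = 0x43, P[5] = 0x5C

Only C[1] changed, to 0x2E. In CTR, a change in C_i flips the same bit in P_i only; the keystream is unaffected. Decrypting the received ciphertext:
P[1]: T = 0x66, S = E(K, T) = 0x8B; 0x2E ⊕ 0x8B = 0xA5.
P[2]: T = 0x67, S = E(K, T) = 0x8C; 0x0B ⊕ 0x8C = 0x87.
P[3]: T = 0x68, S = E(K, T) = 0x8D; 0x1F ⊕ 0x8D = 0x92.
P[4]: T = 0x69, S = E(K, T) = 0x8E; 0xCD ⊕ 0x8E = 0x43.
P[5]: T = 0x6A, S = E(K, T) = 0x8F; 0xD3 ⊕ 0x8F = 0x5C.
Blocks that differ from the original plaintext: P[1].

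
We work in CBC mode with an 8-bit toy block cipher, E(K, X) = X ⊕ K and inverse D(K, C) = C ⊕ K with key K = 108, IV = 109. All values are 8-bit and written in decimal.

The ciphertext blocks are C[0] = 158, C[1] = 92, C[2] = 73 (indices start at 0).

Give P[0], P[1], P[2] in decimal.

CBC decryption: P_i = D(K, C_i) ⊕ C_{i−1}, with C_{−1} = IV.
P[0]: D(K, 158) = 242; 242 ⊕ 109 = 159.
P[1]: D(K, 92) = 48; 48 ⊕ 158 = 174.
P[2]: D(K, 73) = 37; 37 ⊕ 92 = 121.

P[0] = 159, P[1] = 174, P[2] = 121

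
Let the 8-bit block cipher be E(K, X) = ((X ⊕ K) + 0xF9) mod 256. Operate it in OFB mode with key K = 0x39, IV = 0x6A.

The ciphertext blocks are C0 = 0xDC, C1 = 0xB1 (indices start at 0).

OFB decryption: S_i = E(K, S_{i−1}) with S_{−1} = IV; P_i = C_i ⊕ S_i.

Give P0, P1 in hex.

P0: S = E(K, 0x6A) = 0x4C; 0xDC ⊕ 0x4C = 0x90.
P1: S = E(K, 0x4C) = 0x6E; 0xB1 ⊕ 0x6E = 0xDF.

P0 = 0x90, P1 = 0xDF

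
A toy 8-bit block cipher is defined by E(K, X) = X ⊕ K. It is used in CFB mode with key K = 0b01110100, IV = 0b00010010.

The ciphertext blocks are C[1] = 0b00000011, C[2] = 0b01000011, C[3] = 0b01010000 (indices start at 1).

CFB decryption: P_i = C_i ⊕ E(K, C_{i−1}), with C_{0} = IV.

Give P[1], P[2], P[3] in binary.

P[1]: E(K, 0b00010010) = 0b01100110; 0b00000011 ⊕ 0b01100110 = 0b01100101.
P[2]: E(K, 0b00000011) = 0b01110111; 0b01000011 ⊕ 0b01110111 = 0b00110100.
P[3]: E(K, 0b01000011) = 0b00110111; 0b01010000 ⊕ 0b00110111 = 0b01100111.

P[1] = 0b01100101, P[2] = 0b00110100, P[3] = 0b01100111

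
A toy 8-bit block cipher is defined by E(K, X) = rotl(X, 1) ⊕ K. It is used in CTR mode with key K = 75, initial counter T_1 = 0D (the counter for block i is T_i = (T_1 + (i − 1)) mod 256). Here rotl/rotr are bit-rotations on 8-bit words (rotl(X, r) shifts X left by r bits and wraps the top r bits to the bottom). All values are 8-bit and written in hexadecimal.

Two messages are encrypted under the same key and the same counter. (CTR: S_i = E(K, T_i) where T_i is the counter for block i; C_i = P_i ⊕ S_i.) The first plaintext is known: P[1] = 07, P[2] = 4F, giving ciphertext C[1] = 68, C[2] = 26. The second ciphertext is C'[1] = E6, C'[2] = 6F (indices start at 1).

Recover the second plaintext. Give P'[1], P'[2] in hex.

P'[1] = 89, P'[2] = 06

In CTR with a reused counter, both messages share the same keystream S_i, so C_i ⊕ C'_i = P_i ⊕ P'_i and thus P'_i = P_i ⊕ C_i ⊕ C'_i.
P'[1]: 07 ⊕ 68 ⊕ E6 = 89.
P'[2]: 4F ⊕ 26 ⊕ 6F = 06.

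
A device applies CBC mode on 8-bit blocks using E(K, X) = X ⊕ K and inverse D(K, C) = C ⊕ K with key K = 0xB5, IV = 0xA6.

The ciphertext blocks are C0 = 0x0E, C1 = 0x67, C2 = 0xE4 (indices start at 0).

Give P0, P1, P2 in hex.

P0 = 0x1D, P1 = 0xDC, P2 = 0x36

CBC decryption: P_i = D(K, C_i) ⊕ C_{i−1}, with C_{−1} = IV.
P0: D(K, 0x0E) = 0xBB; 0xBB ⊕ 0xA6 = 0x1D.
P1: D(K, 0x67) = 0xD2; 0xD2 ⊕ 0x0E = 0xDC.
P2: D(K, 0xE4) = 0x51; 0x51 ⊕ 0x67 = 0x36.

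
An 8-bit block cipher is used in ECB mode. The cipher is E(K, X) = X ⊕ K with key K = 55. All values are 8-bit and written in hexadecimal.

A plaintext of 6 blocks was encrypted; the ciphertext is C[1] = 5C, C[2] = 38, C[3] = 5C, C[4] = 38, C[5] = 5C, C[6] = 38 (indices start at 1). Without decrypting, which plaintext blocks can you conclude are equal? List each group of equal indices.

P[1] = P[3] = P[5]; P[2] = P[4] = P[6]

ECB encrypts each block independently with the same key, so equal ciphertext blocks imply equal plaintext blocks.
C[1] = C[3] = C[5] = 5C, so P[1] = P[3] = P[5].
C[2] = C[4] = C[6] = 38, so P[2] = P[4] = P[6].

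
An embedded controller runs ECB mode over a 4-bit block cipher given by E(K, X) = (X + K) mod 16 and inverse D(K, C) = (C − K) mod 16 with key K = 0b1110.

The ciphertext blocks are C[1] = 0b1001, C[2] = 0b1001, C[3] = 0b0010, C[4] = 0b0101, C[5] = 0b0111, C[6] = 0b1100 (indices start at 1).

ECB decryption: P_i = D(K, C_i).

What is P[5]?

P[5]: D(K, 0b0111) = 0b1001.

P[5] = 0b1001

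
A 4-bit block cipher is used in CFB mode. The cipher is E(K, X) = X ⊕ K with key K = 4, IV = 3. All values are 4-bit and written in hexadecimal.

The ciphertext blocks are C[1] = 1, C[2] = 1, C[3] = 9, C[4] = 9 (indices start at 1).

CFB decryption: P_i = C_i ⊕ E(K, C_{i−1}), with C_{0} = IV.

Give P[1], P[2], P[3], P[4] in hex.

P[1]: E(K, 3) = 7; 1 ⊕ 7 = 6.
P[2]: E(K, 1) = 5; 1 ⊕ 5 = 4.
P[3]: E(K, 1) = 5; 9 ⊕ 5 = C.
P[4]: E(K, 9) = D; 9 ⊕ D = 4.

P[1] = 6, P[2] = 4, P[3] = C, P[4] = 4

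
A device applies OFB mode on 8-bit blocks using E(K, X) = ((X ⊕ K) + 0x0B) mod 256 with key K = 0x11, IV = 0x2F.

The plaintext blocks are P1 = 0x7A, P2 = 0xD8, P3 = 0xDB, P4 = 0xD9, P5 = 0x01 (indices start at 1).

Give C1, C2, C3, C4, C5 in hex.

C1 = 0x33, C2 = 0xBB, C3 = 0xA6, C4 = 0xAE, C5 = 0x70

OFB encryption: S_i = E(K, S_{i−1}) with S_{0} = IV; C_i = P_i ⊕ S_i.
C1: S = E(K, 0x2F) = 0x49; 0x7A ⊕ 0x49 = 0x33.
C2: S = E(K, 0x49) = 0x63; 0xD8 ⊕ 0x63 = 0xBB.
C3: S = E(K, 0x63) = 0x7D; 0xDB ⊕ 0x7D = 0xA6.
C4: S = E(K, 0x7D) = 0x77; 0xD9 ⊕ 0x77 = 0xAE.
C5: S = E(K, 0x77) = 0x71; 0x01 ⊕ 0x71 = 0x70.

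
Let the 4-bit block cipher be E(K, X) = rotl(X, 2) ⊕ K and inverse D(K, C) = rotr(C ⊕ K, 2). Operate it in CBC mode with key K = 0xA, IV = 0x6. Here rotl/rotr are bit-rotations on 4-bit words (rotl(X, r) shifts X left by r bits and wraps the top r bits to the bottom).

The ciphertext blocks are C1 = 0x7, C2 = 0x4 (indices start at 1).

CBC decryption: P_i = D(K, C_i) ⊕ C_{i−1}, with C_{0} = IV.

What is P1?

P1: D(K, 0x7) = 0x7; 0x7 ⊕ 0x6 = 0x1.

P1 = 0x1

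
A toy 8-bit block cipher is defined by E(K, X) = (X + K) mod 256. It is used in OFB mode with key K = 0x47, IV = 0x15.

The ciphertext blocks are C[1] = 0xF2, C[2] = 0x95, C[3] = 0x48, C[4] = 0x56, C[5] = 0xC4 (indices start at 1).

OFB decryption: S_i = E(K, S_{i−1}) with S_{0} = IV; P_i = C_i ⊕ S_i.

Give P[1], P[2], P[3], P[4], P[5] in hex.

P[1] = 0xAE, P[2] = 0x36, P[3] = 0xA2, P[4] = 0x67, P[5] = 0xBC

P[1]: S = E(K, 0x15) = 0x5C; 0xF2 ⊕ 0x5C = 0xAE.
P[2]: S = E(K, 0x5C) = 0xA3; 0x95 ⊕ 0xA3 = 0x36.
P[3]: S = E(K, 0xA3) = 0xEA; 0x48 ⊕ 0xEA = 0xA2.
P[4]: S = E(K, 0xEA) = 0x31; 0x56 ⊕ 0x31 = 0x67.
P[5]: S = E(K, 0x31) = 0x78; 0xC4 ⊕ 0x78 = 0xBC.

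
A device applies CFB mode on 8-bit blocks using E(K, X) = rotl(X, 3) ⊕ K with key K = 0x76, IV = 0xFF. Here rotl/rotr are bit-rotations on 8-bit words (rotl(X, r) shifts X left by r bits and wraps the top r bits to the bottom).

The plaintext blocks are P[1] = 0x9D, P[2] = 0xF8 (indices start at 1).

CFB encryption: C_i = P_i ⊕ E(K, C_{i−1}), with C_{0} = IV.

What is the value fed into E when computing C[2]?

C[1]: E(K, 0xFF) = 0x89; 0x9D ⊕ 0x89 = 0x14.
C[2]: E(K, 0x14) = 0xD6; 0xF8 ⊕ 0xD6 = 0x2E.
So the input to E for block [2] is 0x14.

0x14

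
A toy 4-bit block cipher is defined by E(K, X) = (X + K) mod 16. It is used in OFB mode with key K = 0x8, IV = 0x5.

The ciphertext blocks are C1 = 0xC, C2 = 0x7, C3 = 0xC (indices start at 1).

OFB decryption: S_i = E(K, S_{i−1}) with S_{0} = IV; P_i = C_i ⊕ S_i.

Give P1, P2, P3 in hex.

P1: S = E(K, 0x5) = 0xD; 0xC ⊕ 0xD = 0x1.
P2: S = E(K, 0xD) = 0x5; 0x7 ⊕ 0x5 = 0x2.
P3: S = E(K, 0x5) = 0xD; 0xC ⊕ 0xD = 0x1.

P1 = 0x1, P2 = 0x2, P3 = 0x1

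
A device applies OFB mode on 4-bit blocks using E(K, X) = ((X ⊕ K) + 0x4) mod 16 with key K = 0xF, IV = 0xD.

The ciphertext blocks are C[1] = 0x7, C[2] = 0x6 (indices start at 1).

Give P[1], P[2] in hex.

P[1] = 0x1, P[2] = 0xB

OFB decryption: S_i = E(K, S_{i−1}) with S_{0} = IV; P_i = C_i ⊕ S_i.
P[1]: S = E(K, 0xD) = 0x6; 0x7 ⊕ 0x6 = 0x1.
P[2]: S = E(K, 0x6) = 0xD; 0x6 ⊕ 0xD = 0xB.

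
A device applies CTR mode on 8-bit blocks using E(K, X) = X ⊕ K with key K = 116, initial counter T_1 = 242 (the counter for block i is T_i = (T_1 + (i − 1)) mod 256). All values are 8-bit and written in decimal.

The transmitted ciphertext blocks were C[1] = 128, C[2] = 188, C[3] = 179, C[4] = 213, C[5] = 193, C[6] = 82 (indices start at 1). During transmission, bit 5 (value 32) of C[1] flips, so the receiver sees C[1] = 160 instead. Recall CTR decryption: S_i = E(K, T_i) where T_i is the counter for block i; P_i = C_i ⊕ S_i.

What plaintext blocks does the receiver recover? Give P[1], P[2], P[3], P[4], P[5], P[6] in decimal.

Only C[1] changed, to 160. In CTR, a change in C_i flips the same bit in P_i only; the keystream is unaffected. Decrypting the received ciphertext:
P[1]: T = 242, S = E(K, T) = 134; 160 ⊕ 134 = 38.
P[2]: T = 243, S = E(K, T) = 135; 188 ⊕ 135 = 59.
P[3]: T = 244, S = E(K, T) = 128; 179 ⊕ 128 = 51.
P[4]: T = 245, S = E(K, T) = 129; 213 ⊕ 129 = 84.
P[5]: T = 246, S = E(K, T) = 130; 193 ⊕ 130 = 67.
P[6]: T = 247, S = E(K, T) = 131; 82 ⊕ 131 = 209.
Blocks that differ from the original plaintext: P[1].

P[1] = 38, P[2] = 59, P[3] = 51, P[4] = 84, P[5] = 67, P[6] = 209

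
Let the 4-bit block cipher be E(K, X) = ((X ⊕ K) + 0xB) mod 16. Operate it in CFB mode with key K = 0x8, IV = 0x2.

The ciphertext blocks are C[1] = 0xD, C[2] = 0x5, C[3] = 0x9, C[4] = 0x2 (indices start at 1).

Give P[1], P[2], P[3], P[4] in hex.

CFB decryption: P_i = C_i ⊕ E(K, C_{i−1}), with C_{0} = IV.
P[1]: E(K, 0x2) = 0x5; 0xD ⊕ 0x5 = 0x8.
P[2]: E(K, 0xD) = 0x0; 0x5 ⊕ 0x0 = 0x5.
P[3]: E(K, 0x5) = 0x8; 0x9 ⊕ 0x8 = 0x1.
P[4]: E(K, 0x9) = 0xC; 0x2 ⊕ 0xC = 0xE.

P[1] = 0x8, P[2] = 0x5, P[3] = 0x1, P[4] = 0xE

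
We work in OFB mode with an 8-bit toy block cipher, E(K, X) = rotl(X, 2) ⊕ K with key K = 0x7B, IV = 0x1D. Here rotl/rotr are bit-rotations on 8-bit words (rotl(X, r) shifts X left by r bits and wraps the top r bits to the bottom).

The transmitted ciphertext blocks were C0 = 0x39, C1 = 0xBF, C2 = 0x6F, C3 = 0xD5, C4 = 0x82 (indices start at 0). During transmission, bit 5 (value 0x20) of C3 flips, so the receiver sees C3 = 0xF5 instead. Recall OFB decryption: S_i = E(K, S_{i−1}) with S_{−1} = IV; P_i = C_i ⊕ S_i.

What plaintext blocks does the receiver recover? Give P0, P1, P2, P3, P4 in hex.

P0 = 0x36, P1 = 0xF8, P2 = 0x09, P3 = 0x17, P4 = 0x72

Only C3 changed, to 0xF5. In OFB, a change in C_i flips the same bit in P_i only; the keystream is unaffected. Decrypting the received ciphertext:
P0: S = E(K, 0x1D) = 0x0F; 0x39 ⊕ 0x0F = 0x36.
P1: S = E(K, 0x0F) = 0x47; 0xBF ⊕ 0x47 = 0xF8.
P2: S = E(K, 0x47) = 0x66; 0x6F ⊕ 0x66 = 0x09.
P3: S = E(K, 0x66) = 0xE2; 0xF5 ⊕ 0xE2 = 0x17.
P4: S = E(K, 0xE2) = 0xF0; 0x82 ⊕ 0xF0 = 0x72.
Blocks that differ from the original plaintext: P3.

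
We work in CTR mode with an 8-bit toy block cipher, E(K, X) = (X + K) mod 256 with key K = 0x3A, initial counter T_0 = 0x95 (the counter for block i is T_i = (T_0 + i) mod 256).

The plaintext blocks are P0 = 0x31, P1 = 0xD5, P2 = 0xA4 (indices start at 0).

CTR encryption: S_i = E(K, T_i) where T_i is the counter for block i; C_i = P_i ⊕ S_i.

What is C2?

C2 = 0x75

C0: T = 0x95, S = E(K, T) = 0xCF; 0x31 ⊕ 0xCF = 0xFE.
C1: T = 0x96, S = E(K, T) = 0xD0; 0xD5 ⊕ 0xD0 = 0x05.
C2: T = 0x97, S = E(K, T) = 0xD1; 0xA4 ⊕ 0xD1 = 0x75.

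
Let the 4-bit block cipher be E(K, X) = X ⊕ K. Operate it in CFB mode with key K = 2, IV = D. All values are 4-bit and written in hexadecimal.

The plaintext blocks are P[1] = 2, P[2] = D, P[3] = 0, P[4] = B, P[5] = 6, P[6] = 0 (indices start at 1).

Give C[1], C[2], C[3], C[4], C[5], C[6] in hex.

C[1] = D, C[2] = 2, C[3] = 0, C[4] = 9, C[5] = D, C[6] = F

CFB encryption: C_i = P_i ⊕ E(K, C_{i−1}), with C_{0} = IV.
C[1]: E(K, D) = F; 2 ⊕ F = D.
C[2]: E(K, D) = F; D ⊕ F = 2.
C[3]: E(K, 2) = 0; 0 ⊕ 0 = 0.
C[4]: E(K, 0) = 2; B ⊕ 2 = 9.
C[5]: E(K, 9) = B; 6 ⊕ B = D.
C[6]: E(K, D) = F; 0 ⊕ F = F.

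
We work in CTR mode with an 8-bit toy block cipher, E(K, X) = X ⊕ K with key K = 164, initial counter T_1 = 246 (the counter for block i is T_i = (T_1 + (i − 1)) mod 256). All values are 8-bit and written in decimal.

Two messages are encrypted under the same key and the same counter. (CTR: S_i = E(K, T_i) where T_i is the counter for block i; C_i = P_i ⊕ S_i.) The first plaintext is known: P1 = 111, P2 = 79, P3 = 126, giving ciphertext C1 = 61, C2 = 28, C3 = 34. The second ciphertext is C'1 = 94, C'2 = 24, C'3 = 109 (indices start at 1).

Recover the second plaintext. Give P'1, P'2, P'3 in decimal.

In CTR with a reused counter, both messages share the same keystream S_i, so C_i ⊕ C'_i = P_i ⊕ P'_i and thus P'_i = P_i ⊕ C_i ⊕ C'_i.
P'1: 111 ⊕ 61 ⊕ 94 = 12.
P'2: 79 ⊕ 28 ⊕ 24 = 75.
P'3: 126 ⊕ 34 ⊕ 109 = 49.

P'1 = 12, P'2 = 75, P'3 = 49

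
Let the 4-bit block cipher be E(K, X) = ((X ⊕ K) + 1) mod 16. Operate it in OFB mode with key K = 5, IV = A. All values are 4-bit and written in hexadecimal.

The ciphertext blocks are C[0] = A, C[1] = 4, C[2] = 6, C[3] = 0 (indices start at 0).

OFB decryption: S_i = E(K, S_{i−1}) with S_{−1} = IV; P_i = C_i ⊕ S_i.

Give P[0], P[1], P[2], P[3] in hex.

P[0]: S = E(K, A) = 0; A ⊕ 0 = A.
P[1]: S = E(K, 0) = 6; 4 ⊕ 6 = 2.
P[2]: S = E(K, 6) = 4; 6 ⊕ 4 = 2.
P[3]: S = E(K, 4) = 2; 0 ⊕ 2 = 2.

P[0] = A, P[1] = 2, P[2] = 2, P[3] = 2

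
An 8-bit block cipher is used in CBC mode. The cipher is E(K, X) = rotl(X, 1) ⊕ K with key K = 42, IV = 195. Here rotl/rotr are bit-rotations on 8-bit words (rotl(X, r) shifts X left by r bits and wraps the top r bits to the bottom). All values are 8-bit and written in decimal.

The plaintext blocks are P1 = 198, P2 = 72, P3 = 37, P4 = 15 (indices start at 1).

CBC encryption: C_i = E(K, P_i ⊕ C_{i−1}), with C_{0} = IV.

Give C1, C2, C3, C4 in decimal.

C1: P1 ⊕ 195 = 5; E(K, 5) = 32.
C2: P2 ⊕ 32 = 104; E(K, 104) = 250.
C3: P3 ⊕ 250 = 223; E(K, 223) = 149.
C4: P4 ⊕ 149 = 154; E(K, 154) = 31.

C1 = 32, C2 = 250, C3 = 149, C4 = 31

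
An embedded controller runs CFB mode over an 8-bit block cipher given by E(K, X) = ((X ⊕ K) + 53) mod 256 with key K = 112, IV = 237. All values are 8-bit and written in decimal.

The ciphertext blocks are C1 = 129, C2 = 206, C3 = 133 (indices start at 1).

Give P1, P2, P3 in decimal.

P1 = 83, P2 = 232, P3 = 118

CFB decryption: P_i = C_i ⊕ E(K, C_{i−1}), with C_{0} = IV.
P1: E(K, 237) = 210; 129 ⊕ 210 = 83.
P2: E(K, 129) = 38; 206 ⊕ 38 = 232.
P3: E(K, 206) = 243; 133 ⊕ 243 = 118.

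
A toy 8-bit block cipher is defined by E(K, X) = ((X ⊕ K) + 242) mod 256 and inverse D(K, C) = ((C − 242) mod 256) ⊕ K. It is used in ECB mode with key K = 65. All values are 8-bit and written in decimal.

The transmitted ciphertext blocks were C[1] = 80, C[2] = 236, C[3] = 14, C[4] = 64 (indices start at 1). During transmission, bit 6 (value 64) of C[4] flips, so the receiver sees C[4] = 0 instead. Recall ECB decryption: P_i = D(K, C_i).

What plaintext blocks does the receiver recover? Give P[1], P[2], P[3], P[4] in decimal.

Only C[4] changed, to 0. In ECB, a change in C_i affects only P_i. Decrypting the received ciphertext:
P[1]: D(K, 80) = 31.
P[2]: D(K, 236) = 187.
P[3]: D(K, 14) = 93.
P[4]: D(K, 0) = 79.
Blocks that differ from the original plaintext: P[4].

P[1] = 31, P[2] = 187, P[3] = 93, P[4] = 79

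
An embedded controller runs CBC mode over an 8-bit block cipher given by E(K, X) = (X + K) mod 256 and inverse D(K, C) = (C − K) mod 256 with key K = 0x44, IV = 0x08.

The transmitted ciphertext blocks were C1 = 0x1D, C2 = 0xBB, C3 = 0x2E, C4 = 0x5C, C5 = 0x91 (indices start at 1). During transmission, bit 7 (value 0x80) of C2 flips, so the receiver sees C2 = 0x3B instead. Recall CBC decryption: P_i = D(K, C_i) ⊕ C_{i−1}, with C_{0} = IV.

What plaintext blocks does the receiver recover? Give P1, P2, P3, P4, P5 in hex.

Only C2 changed, to 0x3B. In CBC, a change in C_i garbles P_i and flips the same bit in P_{i+1}. Decrypting the received ciphertext:
P1: D(K, 0x1D) = 0xD9; 0xD9 ⊕ 0x08 = 0xD1.
P2: D(K, 0x3B) = 0xF7; 0xF7 ⊕ 0x1D = 0xEA.
P3: D(K, 0x2E) = 0xEA; 0xEA ⊕ 0x3B = 0xD1.
P4: D(K, 0x5C) = 0x18; 0x18 ⊕ 0x2E = 0x36.
P5: D(K, 0x91) = 0x4D; 0x4D ⊕ 0x5C = 0x11.
Blocks that differ from the original plaintext: P2, P3.

P1 = 0xD1, P2 = 0xEA, P3 = 0xD1, P4 = 0x36, P5 = 0x11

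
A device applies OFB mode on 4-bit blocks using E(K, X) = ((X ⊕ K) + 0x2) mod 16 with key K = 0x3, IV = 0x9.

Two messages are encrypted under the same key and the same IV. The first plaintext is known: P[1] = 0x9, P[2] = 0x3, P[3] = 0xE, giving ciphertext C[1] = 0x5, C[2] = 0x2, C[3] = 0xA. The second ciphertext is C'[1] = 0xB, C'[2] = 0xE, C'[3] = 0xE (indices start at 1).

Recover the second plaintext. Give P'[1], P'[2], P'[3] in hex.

In OFB with a reused IV, both messages share the same keystream S_i, so C_i ⊕ C'_i = P_i ⊕ P'_i and thus P'_i = P_i ⊕ C_i ⊕ C'_i.
P'[1]: 0x9 ⊕ 0x5 ⊕ 0xB = 0x7.
P'[2]: 0x3 ⊕ 0x2 ⊕ 0xE = 0xF.
P'[3]: 0xE ⊕ 0xA ⊕ 0xE = 0xA.

P'[1] = 0x7, P'[2] = 0xF, P'[3] = 0xA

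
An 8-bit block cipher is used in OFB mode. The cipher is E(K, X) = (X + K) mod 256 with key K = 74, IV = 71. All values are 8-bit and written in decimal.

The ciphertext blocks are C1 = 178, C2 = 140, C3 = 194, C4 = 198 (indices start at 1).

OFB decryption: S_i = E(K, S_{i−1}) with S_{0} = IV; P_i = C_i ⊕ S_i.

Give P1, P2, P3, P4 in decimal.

P1 = 35, P2 = 87, P3 = 231, P4 = 169

P1: S = E(K, 71) = 145; 178 ⊕ 145 = 35.
P2: S = E(K, 145) = 219; 140 ⊕ 219 = 87.
P3: S = E(K, 219) = 37; 194 ⊕ 37 = 231.
P4: S = E(K, 37) = 111; 198 ⊕ 111 = 169.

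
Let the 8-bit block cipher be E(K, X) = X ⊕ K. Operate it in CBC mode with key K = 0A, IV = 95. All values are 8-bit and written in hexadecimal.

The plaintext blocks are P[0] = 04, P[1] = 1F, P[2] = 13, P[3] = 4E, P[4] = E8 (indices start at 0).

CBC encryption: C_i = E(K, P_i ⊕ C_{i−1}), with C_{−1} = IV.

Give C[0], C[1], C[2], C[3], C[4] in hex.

C[0]: P[0] ⊕ 95 = 91; E(K, 91) = 9B.
C[1]: P[1] ⊕ 9B = 84; E(K, 84) = 8E.
C[2]: P[2] ⊕ 8E = 9D; E(K, 9D) = 97.
C[3]: P[3] ⊕ 97 = D9; E(K, D9) = D3.
C[4]: P[4] ⊕ D3 = 3B; E(K, 3B) = 31.

C[0] = 9B, C[1] = 8E, C[2] = 97, C[3] = D3, C[4] = 31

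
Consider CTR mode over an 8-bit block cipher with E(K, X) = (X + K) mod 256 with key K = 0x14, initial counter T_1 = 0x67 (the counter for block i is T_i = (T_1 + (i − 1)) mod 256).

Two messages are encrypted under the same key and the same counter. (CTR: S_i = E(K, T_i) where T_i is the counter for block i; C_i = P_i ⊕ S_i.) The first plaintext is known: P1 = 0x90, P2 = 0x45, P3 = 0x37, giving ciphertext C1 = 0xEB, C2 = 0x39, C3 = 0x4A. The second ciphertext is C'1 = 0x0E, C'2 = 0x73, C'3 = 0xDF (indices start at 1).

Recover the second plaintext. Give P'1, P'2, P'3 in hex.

P'1 = 0x75, P'2 = 0x0F, P'3 = 0xA2

In CTR with a reused counter, both messages share the same keystream S_i, so C_i ⊕ C'_i = P_i ⊕ P'_i and thus P'_i = P_i ⊕ C_i ⊕ C'_i.
P'1: 0x90 ⊕ 0xEB ⊕ 0x0E = 0x75.
P'2: 0x45 ⊕ 0x39 ⊕ 0x73 = 0x0F.
P'3: 0x37 ⊕ 0x4A ⊕ 0xDF = 0xA2.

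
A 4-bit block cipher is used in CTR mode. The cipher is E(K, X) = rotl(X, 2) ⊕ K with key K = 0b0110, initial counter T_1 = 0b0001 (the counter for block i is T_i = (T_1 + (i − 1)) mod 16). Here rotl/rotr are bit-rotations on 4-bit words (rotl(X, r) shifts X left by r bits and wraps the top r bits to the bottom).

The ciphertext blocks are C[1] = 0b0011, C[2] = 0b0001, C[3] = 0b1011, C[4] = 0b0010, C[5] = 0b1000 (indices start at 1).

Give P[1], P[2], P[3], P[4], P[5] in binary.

CTR decryption: S_i = E(K, T_i) where T_i is the counter for block i; P_i = C_i ⊕ S_i.
P[1]: T = 0b0001, S = E(K, T) = 0b0010; 0b0011 ⊕ 0b0010 = 0b0001.
P[2]: T = 0b0010, S = E(K, T) = 0b1110; 0b0001 ⊕ 0b1110 = 0b1111.
P[3]: T = 0b0011, S = E(K, T) = 0b1010; 0b1011 ⊕ 0b1010 = 0b0001.
P[4]: T = 0b0100, S = E(K, T) = 0b0111; 0b0010 ⊕ 0b0111 = 0b0101.
P[5]: T = 0b0101, S = E(K, T) = 0b0011; 0b1000 ⊕ 0b0011 = 0b1011.

P[1] = 0b0001, P[2] = 0b1111, P[3] = 0b0001, P[4] = 0b0101, P[5] = 0b1011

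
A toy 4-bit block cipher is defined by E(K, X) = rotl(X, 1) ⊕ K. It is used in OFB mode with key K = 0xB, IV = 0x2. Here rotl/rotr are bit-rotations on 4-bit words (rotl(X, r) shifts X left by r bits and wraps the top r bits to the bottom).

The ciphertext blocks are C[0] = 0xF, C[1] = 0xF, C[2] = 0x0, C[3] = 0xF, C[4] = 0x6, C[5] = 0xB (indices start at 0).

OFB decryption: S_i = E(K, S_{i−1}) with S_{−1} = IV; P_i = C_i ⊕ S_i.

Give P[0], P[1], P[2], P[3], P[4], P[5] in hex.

P[0] = 0x0, P[1] = 0xB, P[2] = 0x3, P[3] = 0x2, P[4] = 0x6, P[5] = 0x0

P[0]: S = E(K, 0x2) = 0xF; 0xF ⊕ 0xF = 0x0.
P[1]: S = E(K, 0xF) = 0x4; 0xF ⊕ 0x4 = 0xB.
P[2]: S = E(K, 0x4) = 0x3; 0x0 ⊕ 0x3 = 0x3.
P[3]: S = E(K, 0x3) = 0xD; 0xF ⊕ 0xD = 0x2.
P[4]: S = E(K, 0xD) = 0x0; 0x6 ⊕ 0x0 = 0x6.
P[5]: S = E(K, 0x0) = 0xB; 0xB ⊕ 0xB = 0x0.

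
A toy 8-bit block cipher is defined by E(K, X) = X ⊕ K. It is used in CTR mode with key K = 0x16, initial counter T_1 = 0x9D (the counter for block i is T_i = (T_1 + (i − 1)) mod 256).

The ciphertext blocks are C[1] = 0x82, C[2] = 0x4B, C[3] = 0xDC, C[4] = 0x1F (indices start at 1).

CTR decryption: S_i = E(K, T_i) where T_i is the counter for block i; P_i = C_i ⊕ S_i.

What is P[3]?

P[3] = 0x55

P[3]: T = 0x9F, S = E(K, T) = 0x89; 0xDC ⊕ 0x89 = 0x55.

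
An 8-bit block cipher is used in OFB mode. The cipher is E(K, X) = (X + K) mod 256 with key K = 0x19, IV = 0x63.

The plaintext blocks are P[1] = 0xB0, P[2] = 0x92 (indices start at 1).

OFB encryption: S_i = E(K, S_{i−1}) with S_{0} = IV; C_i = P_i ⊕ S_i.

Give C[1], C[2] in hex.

C[1] = 0xCC, C[2] = 0x07

C[1]: S = E(K, 0x63) = 0x7C; 0xB0 ⊕ 0x7C = 0xCC.
C[2]: S = E(K, 0x7C) = 0x95; 0x92 ⊕ 0x95 = 0x07.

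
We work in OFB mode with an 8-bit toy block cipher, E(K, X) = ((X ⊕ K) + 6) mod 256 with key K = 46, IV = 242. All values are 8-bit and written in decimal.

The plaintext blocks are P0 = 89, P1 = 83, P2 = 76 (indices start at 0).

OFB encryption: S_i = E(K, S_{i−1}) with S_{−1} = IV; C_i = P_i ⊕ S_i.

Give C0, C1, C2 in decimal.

C0 = 187, C1 = 129, C2 = 78

C0: S = E(K, 242) = 226; 89 ⊕ 226 = 187.
C1: S = E(K, 226) = 210; 83 ⊕ 210 = 129.
C2: S = E(K, 210) = 2; 76 ⊕ 2 = 78.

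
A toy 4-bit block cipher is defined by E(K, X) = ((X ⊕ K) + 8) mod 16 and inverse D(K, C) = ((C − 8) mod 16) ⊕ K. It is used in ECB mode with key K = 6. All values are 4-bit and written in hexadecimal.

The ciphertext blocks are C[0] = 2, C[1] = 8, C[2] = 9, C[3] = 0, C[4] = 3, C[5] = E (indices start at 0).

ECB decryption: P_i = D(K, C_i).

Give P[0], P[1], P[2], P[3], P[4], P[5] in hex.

P[0] = C, P[1] = 6, P[2] = 7, P[3] = E, P[4] = D, P[5] = 0

P[0]: D(K, 2) = C.
P[1]: D(K, 8) = 6.
P[2]: D(K, 9) = 7.
P[3]: D(K, 0) = E.
P[4]: D(K, 3) = D.
P[5]: D(K, E) = 0.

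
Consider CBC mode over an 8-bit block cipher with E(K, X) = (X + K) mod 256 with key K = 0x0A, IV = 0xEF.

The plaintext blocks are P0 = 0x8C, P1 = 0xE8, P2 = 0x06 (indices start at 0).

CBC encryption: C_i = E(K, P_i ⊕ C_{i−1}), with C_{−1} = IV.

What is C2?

C0: P0 ⊕ 0xEF = 0x63; E(K, 0x63) = 0x6D.
C1: P1 ⊕ 0x6D = 0x85; E(K, 0x85) = 0x8F.
C2: P2 ⊕ 0x8F = 0x89; E(K, 0x89) = 0x93.

C2 = 0x93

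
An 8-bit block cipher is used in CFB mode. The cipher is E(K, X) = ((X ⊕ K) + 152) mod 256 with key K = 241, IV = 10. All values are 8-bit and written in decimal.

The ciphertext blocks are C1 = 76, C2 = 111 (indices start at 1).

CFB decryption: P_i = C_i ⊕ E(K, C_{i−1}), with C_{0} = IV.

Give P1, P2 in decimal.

P1 = 223, P2 = 58

P1: E(K, 10) = 147; 76 ⊕ 147 = 223.
P2: E(K, 76) = 85; 111 ⊕ 85 = 58.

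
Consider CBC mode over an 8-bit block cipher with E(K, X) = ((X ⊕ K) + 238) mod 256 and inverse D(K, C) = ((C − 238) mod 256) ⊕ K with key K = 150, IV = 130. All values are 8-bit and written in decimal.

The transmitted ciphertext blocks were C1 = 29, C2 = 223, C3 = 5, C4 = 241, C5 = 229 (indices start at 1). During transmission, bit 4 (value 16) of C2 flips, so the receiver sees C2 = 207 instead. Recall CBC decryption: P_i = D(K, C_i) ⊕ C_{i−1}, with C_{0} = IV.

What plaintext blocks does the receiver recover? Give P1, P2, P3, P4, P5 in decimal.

Only C2 changed, to 207. In CBC, a change in C_i garbles P_i and flips the same bit in P_{i+1}. Decrypting the received ciphertext:
P1: D(K, 29) = 185; 185 ⊕ 130 = 59.
P2: D(K, 207) = 119; 119 ⊕ 29 = 106.
P3: D(K, 5) = 129; 129 ⊕ 207 = 78.
P4: D(K, 241) = 149; 149 ⊕ 5 = 144.
P5: D(K, 229) = 97; 97 ⊕ 241 = 144.
Blocks that differ from the original plaintext: P2, P3.

P1 = 59, P2 = 106, P3 = 78, P4 = 144, P5 = 144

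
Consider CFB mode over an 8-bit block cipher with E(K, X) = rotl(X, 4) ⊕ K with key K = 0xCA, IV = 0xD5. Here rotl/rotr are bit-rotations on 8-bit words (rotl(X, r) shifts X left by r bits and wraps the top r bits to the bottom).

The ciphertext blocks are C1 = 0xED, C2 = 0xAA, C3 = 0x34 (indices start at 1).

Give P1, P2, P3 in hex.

P1 = 0x7A, P2 = 0xBE, P3 = 0x54

CFB decryption: P_i = C_i ⊕ E(K, C_{i−1}), with C_{0} = IV.
P1: E(K, 0xD5) = 0x97; 0xED ⊕ 0x97 = 0x7A.
P2: E(K, 0xED) = 0x14; 0xAA ⊕ 0x14 = 0xBE.
P3: E(K, 0xAA) = 0x60; 0x34 ⊕ 0x60 = 0x54.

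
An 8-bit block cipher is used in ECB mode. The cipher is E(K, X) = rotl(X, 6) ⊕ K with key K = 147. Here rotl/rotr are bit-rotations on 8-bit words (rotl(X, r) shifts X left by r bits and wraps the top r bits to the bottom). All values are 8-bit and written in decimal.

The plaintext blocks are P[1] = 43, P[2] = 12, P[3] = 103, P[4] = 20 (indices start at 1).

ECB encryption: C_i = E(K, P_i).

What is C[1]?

C[1] = 89

C[1]: E(K, 43) = 89.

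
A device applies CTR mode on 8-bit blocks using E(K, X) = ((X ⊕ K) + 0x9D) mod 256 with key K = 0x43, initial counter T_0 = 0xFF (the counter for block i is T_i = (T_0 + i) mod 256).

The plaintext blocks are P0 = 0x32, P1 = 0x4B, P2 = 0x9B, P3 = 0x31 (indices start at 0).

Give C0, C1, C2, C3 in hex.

C0 = 0x6B, C1 = 0xAB, C2 = 0x44, C3 = 0xEF

CTR encryption: S_i = E(K, T_i) where T_i is the counter for block i; C_i = P_i ⊕ S_i.
C0: T = 0xFF, S = E(K, T) = 0x59; 0x32 ⊕ 0x59 = 0x6B.
C1: T = 0x00, S = E(K, T) = 0xE0; 0x4B ⊕ 0xE0 = 0xAB.
C2: T = 0x01, S = E(K, T) = 0xDF; 0x9B ⊕ 0xDF = 0x44.
C3: T = 0x02, S = E(K, T) = 0xDE; 0x31 ⊕ 0xDE = 0xEF.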